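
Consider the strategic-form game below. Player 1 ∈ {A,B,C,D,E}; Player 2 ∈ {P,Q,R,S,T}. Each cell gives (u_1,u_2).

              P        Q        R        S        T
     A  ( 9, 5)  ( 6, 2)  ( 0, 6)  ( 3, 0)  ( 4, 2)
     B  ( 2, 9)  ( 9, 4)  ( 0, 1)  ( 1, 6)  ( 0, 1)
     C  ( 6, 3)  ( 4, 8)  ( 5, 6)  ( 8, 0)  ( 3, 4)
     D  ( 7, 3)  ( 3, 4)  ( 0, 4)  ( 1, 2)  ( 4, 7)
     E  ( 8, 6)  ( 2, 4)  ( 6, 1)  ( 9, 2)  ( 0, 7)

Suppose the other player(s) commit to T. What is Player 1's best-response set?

argmax u_1 = {A,D}

u_1(A vs T) = 4
u_1(B vs T) = 0
u_1(C vs T) = 3
u_1(D vs T) = 4
u_1(E vs T) = 0
max payoff 4 at {A,D}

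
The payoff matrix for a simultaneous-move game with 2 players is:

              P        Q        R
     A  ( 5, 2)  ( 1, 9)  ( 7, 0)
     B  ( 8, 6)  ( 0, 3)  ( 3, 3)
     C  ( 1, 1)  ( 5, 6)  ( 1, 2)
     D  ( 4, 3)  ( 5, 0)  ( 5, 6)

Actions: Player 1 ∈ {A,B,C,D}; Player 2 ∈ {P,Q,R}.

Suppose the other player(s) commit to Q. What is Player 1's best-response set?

P1 best: {C,D}

u_1(A vs Q) = 1
u_1(B vs Q) = 0
u_1(C vs Q) = 5
u_1(D vs Q) = 5
max payoff 5 at {C,D}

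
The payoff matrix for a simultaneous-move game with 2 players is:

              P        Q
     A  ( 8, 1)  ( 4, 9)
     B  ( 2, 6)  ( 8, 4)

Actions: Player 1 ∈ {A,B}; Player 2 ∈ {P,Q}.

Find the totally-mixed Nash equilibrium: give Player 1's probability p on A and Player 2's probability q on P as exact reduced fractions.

P1 mixes 1/5 on A; P2 mixes 2/5 on P

P1 indiff ⇒ q·8+(1-q)·4 = q·2+(1-q)·8 ⇒ q(6) = (1-q)(4) ⇒ q = 2/5
P2 indiff ⇒ p·1+(1-p)·6 = p·9+(1-p)·4 ⇒ p(-8) = (1-p)(-2) ⇒ p = 1/5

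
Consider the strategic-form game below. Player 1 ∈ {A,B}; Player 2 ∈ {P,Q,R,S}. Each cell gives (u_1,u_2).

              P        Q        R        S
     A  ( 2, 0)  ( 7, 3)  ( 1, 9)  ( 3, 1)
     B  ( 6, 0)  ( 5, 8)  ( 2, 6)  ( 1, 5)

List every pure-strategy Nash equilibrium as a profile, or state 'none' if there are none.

PSNE: ∅

(A,P): not NE [P1→B gives 6>2; P2→R gives 9>0]
(A,Q): not NE [P2→R gives 9>3]
(A,R): not NE [P1→B gives 2>1]
(A,S): not NE [P2→R gives 9>1]
(B,P): not NE [P2→Q gives 8>0]
(B,Q): not NE [P1→A gives 7>5]
(B,R): not NE [P2→Q gives 8>6]
(B,S): not NE [P1→A gives 3>1; P2→Q gives 8>5]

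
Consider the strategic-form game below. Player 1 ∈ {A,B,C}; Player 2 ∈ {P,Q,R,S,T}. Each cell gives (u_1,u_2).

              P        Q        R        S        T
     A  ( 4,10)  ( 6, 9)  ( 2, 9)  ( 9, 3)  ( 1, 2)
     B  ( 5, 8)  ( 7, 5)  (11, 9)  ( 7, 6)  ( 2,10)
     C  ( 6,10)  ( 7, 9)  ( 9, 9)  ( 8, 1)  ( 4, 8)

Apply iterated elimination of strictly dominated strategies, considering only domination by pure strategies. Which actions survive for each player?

P2 drop Q (P beats it: A:10>9 B:8>5 C:10>9)
P2 drop S (P beats it: A:10>3 B:8>6 C:10>1)
P1 drop A (B beats it: P:5>4 R:11>2 T:2>1)
P1→{B,C} P2→{P,R,T}

Remaining: P1:{B,C} P2:{P,R,T}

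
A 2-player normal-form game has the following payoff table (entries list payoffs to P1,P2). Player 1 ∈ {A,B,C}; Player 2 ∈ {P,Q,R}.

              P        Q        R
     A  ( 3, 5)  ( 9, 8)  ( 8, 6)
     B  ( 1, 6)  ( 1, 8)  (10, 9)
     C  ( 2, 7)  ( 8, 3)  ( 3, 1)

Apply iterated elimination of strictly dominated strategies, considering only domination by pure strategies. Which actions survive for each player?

P1 drop C (A beats it: P:3>2 Q:9>8 R:8>3)
P2 drop P (Q beats it: A:8>5 B:8>6)
P1→{A,B} P2→{Q,R}

IESDS → P1:{A,B} P2:{Q,R}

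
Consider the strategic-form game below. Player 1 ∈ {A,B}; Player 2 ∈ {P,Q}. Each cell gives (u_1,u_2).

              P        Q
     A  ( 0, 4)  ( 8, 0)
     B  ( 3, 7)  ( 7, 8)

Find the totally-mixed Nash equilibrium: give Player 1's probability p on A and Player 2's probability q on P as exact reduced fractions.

(p,q) = (1/5, 1/4)

P1 indiff ⇒ q·0+(1-q)·8 = q·3+(1-q)·7 ⇒ q(-3) = (1-q)(-1) ⇒ q = 1/4
P2 indiff ⇒ p·4+(1-p)·7 = p·0+(1-p)·8 ⇒ p(4) = (1-p)(1) ⇒ p = 1/5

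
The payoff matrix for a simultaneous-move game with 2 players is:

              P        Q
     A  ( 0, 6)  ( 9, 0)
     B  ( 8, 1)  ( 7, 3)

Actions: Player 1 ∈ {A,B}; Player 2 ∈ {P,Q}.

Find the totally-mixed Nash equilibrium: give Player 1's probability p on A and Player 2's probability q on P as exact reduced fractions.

P1 indiff ⇒ q·0+(1-q)·9 = q·8+(1-q)·7 ⇒ q(-8) = (1-q)(-2) ⇒ q = 1/5
P2 indiff ⇒ p·6+(1-p)·1 = p·0+(1-p)·3 ⇒ p(6) = (1-p)(2) ⇒ p = 1/4

p=1/4, q=1/5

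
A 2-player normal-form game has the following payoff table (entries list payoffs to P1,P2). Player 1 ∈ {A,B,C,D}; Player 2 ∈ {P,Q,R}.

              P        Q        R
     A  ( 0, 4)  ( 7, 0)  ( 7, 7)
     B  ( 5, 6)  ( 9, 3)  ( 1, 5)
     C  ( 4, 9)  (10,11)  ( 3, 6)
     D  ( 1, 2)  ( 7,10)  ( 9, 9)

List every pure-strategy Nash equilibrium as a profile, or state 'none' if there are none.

(A,P): not NE [P1→B gives 5>0; P2→R gives 7>4]
(A,Q): not NE [P1→C gives 10>7; P2→R gives 7>0]
(A,R): not NE [P1→D gives 9>7]
(B,P): NE
(B,Q): not NE [P1→C gives 10>9; P2→P gives 6>3]
(B,R): not NE [P1→D gives 9>1; P2→P gives 6>5]
(C,P): not NE [P1→B gives 5>4; P2→Q gives 11>9]
(C,Q): NE
(C,R): not NE [P1→D gives 9>3; P2→Q gives 11>6]
(D,P): not NE [P1→B gives 5>1; P2→Q gives 10>2]
(D,Q): not NE [P1→C gives 10>7]
(D,R): not NE [P2→Q gives 10>9]

NE set: (B,P), (C,Q)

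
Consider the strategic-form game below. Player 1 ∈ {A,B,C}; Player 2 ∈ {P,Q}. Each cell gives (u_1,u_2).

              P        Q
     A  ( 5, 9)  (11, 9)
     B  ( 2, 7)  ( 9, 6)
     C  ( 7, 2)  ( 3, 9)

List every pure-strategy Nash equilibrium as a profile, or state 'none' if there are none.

NE set: (A,Q)

(A,P): not NE [P1→C gives 7>5]
(A,Q): NE
(B,P): not NE [P1→C gives 7>2]
(B,Q): not NE [P1→A gives 11>9; P2→P gives 7>6]
(C,P): not NE [P2→Q gives 9>2]
(C,Q): not NE [P1→A gives 11>3]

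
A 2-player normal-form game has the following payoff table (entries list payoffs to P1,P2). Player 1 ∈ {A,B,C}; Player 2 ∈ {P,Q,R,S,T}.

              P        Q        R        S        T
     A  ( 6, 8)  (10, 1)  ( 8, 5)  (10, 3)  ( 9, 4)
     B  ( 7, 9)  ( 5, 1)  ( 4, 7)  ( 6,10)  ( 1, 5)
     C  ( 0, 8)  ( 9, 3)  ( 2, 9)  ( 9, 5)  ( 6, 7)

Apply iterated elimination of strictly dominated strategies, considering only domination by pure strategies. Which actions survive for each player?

Survivors P1:{A,B} P2:{P,S}

P1 drop C (A beats it: P:6>0 Q:10>9 R:8>2 S:10>9 T:9>6)
P2 drop Q (P beats it: A:8>1 B:9>1)
P2 drop R (P beats it: A:8>5 B:9>7)
P2 drop T (P beats it: A:8>4 B:9>5)
P1→{A,B} P2→{P,S}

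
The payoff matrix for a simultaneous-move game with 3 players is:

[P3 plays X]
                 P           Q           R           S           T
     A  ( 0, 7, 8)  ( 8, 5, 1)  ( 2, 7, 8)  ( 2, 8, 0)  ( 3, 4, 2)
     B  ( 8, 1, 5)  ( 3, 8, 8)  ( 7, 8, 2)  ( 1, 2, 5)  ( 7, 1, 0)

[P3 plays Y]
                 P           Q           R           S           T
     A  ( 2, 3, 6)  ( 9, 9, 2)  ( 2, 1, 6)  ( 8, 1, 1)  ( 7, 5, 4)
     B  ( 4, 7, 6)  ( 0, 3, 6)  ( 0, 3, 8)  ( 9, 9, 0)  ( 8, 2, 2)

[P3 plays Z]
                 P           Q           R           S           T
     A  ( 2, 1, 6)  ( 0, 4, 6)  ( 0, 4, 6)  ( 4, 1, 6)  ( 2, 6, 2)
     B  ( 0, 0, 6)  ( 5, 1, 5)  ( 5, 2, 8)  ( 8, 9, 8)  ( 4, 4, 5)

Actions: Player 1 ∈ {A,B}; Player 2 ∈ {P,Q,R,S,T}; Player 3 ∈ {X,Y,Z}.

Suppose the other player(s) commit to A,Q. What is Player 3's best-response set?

P3 best: {Z}

u_3(X vs A,Q) = 1
u_3(Y vs A,Q) = 2
u_3(Z vs A,Q) = 6
max payoff 6 at {Z}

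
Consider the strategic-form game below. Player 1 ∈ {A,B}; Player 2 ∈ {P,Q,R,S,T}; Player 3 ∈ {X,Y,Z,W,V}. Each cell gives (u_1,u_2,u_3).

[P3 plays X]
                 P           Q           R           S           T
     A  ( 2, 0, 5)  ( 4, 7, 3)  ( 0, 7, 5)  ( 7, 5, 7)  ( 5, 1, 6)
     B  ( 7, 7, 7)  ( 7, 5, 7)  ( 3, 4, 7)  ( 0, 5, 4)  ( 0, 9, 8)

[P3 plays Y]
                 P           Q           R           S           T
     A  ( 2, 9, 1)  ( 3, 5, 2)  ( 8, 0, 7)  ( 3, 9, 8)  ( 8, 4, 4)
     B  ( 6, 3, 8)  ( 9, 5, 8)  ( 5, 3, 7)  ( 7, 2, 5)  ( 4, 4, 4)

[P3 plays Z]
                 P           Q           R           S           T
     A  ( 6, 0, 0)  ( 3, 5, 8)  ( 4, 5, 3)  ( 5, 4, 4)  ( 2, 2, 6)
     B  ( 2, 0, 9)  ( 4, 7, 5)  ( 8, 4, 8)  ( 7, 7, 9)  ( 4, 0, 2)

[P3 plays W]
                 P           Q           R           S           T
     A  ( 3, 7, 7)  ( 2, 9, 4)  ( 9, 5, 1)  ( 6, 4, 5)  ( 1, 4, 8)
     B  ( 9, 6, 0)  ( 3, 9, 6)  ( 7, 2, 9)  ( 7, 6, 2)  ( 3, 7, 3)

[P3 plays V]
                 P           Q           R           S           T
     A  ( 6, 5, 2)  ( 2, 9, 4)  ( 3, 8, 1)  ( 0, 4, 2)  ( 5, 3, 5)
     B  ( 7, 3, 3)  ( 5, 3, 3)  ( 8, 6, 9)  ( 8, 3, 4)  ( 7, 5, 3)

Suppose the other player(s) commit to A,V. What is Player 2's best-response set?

u_2(P vs A,V) = 5
u_2(Q vs A,V) = 9
u_2(R vs A,V) = 8
u_2(S vs A,V) = 4
u_2(T vs A,V) = 3
max payoff 9 at {Q}

BR_2 = {Q}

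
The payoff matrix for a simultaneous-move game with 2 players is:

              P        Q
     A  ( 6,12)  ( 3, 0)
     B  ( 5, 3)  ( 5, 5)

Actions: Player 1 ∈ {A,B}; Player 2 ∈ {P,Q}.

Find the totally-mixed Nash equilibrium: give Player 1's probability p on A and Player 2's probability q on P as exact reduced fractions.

P1 indiff ⇒ q·6+(1-q)·3 = q·5+(1-q)·5 ⇒ q(1) = (1-q)(2) ⇒ q = 2/3
P2 indiff ⇒ p·12+(1-p)·3 = p·0+(1-p)·5 ⇒ p(12) = (1-p)(2) ⇒ p = 1/7

(p,q) = (1/7, 2/3)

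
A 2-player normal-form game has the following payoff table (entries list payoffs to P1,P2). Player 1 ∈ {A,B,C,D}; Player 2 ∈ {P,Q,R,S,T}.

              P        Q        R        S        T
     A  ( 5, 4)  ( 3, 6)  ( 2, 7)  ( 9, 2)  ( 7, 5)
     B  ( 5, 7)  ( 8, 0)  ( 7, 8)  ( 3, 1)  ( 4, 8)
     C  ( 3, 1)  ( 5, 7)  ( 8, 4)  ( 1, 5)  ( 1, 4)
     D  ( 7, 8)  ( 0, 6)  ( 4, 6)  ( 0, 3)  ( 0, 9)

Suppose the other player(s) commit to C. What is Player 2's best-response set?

P2 best: {Q}

u_2(P vs C) = 1
u_2(Q vs C) = 7
u_2(R vs C) = 4
u_2(S vs C) = 5
u_2(T vs C) = 4
max payoff 7 at {Q}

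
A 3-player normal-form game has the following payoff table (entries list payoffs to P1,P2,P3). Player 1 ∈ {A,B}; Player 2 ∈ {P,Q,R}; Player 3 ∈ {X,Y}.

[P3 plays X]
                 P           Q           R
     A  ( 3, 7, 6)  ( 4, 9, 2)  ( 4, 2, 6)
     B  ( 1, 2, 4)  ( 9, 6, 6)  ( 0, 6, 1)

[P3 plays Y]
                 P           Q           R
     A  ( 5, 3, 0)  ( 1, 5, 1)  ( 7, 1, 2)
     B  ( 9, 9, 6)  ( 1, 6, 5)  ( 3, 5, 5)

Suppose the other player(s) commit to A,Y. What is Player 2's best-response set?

P2 best: {Q}

u_2(P vs A,Y) = 3
u_2(Q vs A,Y) = 5
u_2(R vs A,Y) = 1
max payoff 5 at {Q}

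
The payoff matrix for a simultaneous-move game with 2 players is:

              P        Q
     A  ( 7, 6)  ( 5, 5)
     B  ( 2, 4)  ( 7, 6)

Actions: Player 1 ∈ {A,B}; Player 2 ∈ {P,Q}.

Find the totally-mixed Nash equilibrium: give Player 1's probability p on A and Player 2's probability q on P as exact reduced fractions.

P1 mixes 2/3 on A; P2 mixes 2/7 on P

P1 indiff ⇒ q·7+(1-q)·5 = q·2+(1-q)·7 ⇒ q(5) = (1-q)(2) ⇒ q = 2/7
P2 indiff ⇒ p·6+(1-p)·4 = p·5+(1-p)·6 ⇒ p(1) = (1-p)(2) ⇒ p = 2/3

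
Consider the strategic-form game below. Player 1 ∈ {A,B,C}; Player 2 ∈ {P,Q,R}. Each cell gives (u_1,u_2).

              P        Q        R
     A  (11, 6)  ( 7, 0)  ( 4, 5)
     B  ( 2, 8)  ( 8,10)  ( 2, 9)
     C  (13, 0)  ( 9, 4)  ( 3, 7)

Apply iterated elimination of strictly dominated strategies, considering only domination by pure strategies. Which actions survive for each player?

Remaining: P1:{A,C} P2:{P,R}

P1 drop B (C beats it: P:13>2 Q:9>8 R:3>2)
P2 drop Q (R beats it: A:5>0 C:7>4)
P1→{A,C} P2→{P,R}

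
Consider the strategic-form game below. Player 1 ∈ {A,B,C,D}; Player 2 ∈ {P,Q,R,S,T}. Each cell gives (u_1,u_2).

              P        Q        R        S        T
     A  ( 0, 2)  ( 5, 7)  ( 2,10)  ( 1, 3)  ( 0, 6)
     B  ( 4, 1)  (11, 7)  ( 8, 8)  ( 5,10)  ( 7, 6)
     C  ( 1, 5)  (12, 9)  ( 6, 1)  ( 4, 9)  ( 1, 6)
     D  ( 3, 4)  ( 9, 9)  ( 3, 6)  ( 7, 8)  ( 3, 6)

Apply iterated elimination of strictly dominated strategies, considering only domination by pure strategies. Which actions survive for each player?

P1 drop A (B beats it: P:4>0 Q:11>5 R:8>2 S:5>1 T:7>0)
P2 drop P (Q beats it: B:7>1 C:9>5 D:9>4)
P2 drop R (S beats it: B:10>8 C:9>1 D:8>6)
P2 drop T (Q beats it: B:7>6 C:9>6 D:9>6)
P1→{B,C,D} P2→{Q,S}

Remaining: P1:{B,C,D} P2:{Q,S}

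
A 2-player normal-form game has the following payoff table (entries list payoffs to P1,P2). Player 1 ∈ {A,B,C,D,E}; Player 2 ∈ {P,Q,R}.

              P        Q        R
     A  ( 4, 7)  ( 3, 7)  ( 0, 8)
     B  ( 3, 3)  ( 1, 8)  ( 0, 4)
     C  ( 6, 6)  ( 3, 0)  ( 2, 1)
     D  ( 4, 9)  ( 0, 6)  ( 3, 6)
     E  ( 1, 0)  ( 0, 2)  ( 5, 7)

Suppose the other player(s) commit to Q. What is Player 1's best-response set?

argmax u_1 = {A,C}

u_1(A vs Q) = 3
u_1(B vs Q) = 1
u_1(C vs Q) = 3
u_1(D vs Q) = 0
u_1(E vs Q) = 0
max payoff 3 at {A,C}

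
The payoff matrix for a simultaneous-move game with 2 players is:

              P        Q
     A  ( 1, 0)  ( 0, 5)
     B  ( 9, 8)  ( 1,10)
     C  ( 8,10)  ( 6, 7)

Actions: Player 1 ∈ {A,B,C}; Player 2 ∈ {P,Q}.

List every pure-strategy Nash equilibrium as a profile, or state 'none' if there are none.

(A,P): not NE [P1→B gives 9>1; P2→Q gives 5>0]
(A,Q): not NE [P1→C gives 6>0]
(B,P): not NE [P2→Q gives 10>8]
(B,Q): not NE [P1→C gives 6>1]
(C,P): not NE [P1→B gives 9>8]
(C,Q): not NE [P2→P gives 10>7]

PSNE: ∅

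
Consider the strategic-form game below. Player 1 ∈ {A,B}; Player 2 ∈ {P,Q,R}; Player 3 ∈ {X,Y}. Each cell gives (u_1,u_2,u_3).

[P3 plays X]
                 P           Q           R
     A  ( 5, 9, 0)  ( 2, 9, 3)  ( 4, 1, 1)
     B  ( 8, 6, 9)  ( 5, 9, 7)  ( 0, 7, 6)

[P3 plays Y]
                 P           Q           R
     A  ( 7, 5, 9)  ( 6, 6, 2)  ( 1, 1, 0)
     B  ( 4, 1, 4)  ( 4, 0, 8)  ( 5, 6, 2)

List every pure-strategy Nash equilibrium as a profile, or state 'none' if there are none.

PSNE: ∅

(A,P,X): not NE [P1→B gives 8>5; P3→Y gives 9>0]
(A,P,Y): not NE [P2→Q gives 6>5]
(A,Q,X): not NE [P1→B gives 5>2]
(A,Q,Y): not NE [P3→X gives 3>2]
(A,R,X): not NE [P2→Q gives 9>1]
(A,R,Y): not NE [P1→B gives 5>1; P2→Q gives 6>1; P3→X gives 1>0]
(B,P,X): not NE [P2→Q gives 9>6]
(B,P,Y): not NE [P1→A gives 7>4; P2→R gives 6>1; P3→X gives 9>4]
(B,Q,X): not NE [P3→Y gives 8>7]
(B,Q,Y): not NE [P1→A gives 6>4; P2→R gives 6>0]
(B,R,X): not NE [P1→A gives 4>0; P2→Q gives 9>7]
(B,R,Y): not NE [P3→X gives 6>2]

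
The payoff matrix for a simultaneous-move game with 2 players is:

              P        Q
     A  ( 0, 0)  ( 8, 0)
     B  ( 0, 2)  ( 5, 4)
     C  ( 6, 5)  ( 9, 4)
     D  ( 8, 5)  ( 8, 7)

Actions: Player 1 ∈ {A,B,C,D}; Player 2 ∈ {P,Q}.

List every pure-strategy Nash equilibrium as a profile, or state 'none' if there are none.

No pure NE.

(A,P): not NE [P1→D gives 8>0]
(A,Q): not NE [P1→C gives 9>8]
(B,P): not NE [P1→D gives 8>0; P2→Q gives 4>2]
(B,Q): not NE [P1→C gives 9>5]
(C,P): not NE [P1→D gives 8>6]
(C,Q): not NE [P2→P gives 5>4]
(D,P): not NE [P2→Q gives 7>5]
(D,Q): not NE [P1→C gives 9>8]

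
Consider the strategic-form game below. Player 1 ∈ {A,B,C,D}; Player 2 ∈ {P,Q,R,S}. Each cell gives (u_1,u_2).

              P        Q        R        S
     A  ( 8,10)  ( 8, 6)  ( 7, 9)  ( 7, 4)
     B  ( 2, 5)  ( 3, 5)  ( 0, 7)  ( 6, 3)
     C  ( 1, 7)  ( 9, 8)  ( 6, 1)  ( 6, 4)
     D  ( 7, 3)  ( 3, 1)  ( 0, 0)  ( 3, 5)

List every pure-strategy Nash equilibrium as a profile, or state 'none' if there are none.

(A,P): NE
(A,Q): not NE [P1→C gives 9>8; P2→P gives 10>6]
(A,R): not NE [P2→P gives 10>9]
(A,S): not NE [P2→P gives 10>4]
(B,P): not NE [P1→A gives 8>2; P2→R gives 7>5]
(B,Q): not NE [P1→C gives 9>3; P2→R gives 7>5]
(B,R): not NE [P1→A gives 7>0]
(B,S): not NE [P1→A gives 7>6; P2→R gives 7>3]
(C,P): not NE [P1→A gives 8>1; P2→Q gives 8>7]
(C,Q): NE
(C,R): not NE [P1→A gives 7>6; P2→Q gives 8>1]
(C,S): not NE [P1→A gives 7>6; P2→Q gives 8>4]
(D,P): not NE [P1→A gives 8>7; P2→S gives 5>3]
(D,Q): not NE [P1→C gives 9>3; P2→S gives 5>1]
(D,R): not NE [P1→A gives 7>0; P2→S gives 5>0]
(D,S): not NE [P1→A gives 7>3]

NE set: (A,P), (C,Q)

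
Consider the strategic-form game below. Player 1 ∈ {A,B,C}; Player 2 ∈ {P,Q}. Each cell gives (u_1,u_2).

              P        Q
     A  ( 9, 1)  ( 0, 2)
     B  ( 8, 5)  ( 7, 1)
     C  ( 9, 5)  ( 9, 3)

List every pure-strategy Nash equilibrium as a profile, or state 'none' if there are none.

(A,P): not NE [P2→Q gives 2>1]
(A,Q): not NE [P1→C gives 9>0]
(B,P): not NE [P1→C gives 9>8]
(B,Q): not NE [P1→C gives 9>7; P2→P gives 5>1]
(C,P): NE
(C,Q): not NE [P2→P gives 5>3]

NE set: (C,P)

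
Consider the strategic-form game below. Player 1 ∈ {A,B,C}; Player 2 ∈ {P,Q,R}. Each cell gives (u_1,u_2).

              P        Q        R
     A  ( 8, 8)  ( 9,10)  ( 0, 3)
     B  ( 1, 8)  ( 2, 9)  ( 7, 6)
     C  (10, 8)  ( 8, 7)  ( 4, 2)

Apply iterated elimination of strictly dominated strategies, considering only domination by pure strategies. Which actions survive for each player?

Remaining: P1:{A,C} P2:{P,Q}

P2 drop R (P beats it: A:8>3 B:8>6 C:8>2)
P1 drop B (A beats it: P:8>1 Q:9>2)
P1→{A,C} P2→{P,Q}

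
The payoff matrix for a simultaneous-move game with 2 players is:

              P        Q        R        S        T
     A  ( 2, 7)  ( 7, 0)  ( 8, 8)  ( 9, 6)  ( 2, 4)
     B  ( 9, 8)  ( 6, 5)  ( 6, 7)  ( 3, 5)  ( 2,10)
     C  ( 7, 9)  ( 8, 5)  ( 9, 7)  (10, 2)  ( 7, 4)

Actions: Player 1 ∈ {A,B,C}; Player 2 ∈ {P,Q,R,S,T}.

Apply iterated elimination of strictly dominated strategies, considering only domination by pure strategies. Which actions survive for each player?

Survivors P1:{B,C} P2:{P,T}

P1 drop A (C beats it: P:7>2 Q:8>7 R:9>8 S:10>9 T:7>2)
P2 drop Q (P beats it: B:8>5 C:9>5)
P2 drop R (P beats it: B:8>7 C:9>7)
P2 drop S (P beats it: B:8>5 C:9>2)
P1→{B,C} P2→{P,T}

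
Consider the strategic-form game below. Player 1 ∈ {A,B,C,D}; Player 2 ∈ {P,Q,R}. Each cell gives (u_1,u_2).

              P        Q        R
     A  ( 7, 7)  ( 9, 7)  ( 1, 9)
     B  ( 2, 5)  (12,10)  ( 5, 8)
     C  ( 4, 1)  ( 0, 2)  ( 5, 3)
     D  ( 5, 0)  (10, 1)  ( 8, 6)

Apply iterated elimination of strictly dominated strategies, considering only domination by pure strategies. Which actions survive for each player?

P1 drop C (D beats it: P:5>4 Q:10>0 R:8>5)
P2 drop P (R beats it: A:9>7 B:8>5 D:6>0)
P1 drop A (B beats it: Q:12>9 R:5>1)
P1→{B,D} P2→{Q,R}

Remaining: P1:{B,D} P2:{Q,R}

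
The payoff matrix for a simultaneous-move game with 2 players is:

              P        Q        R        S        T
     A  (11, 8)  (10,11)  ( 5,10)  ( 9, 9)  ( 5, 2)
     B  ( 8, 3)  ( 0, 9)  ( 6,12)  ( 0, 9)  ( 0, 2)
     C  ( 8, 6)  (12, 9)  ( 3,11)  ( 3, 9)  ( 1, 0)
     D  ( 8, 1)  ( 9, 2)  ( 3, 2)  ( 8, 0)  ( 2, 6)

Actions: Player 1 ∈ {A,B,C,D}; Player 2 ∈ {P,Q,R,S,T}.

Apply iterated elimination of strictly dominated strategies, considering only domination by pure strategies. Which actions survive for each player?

P1 drop D (A beats it: P:11>8 Q:10>9 R:5>3 S:9>8 T:5>2)
P2 drop P (Q beats it: A:11>8 B:9>3 C:9>6)
P2 drop S (R beats it: A:10>9 B:12>9 C:11>9)
P2 drop T (Q beats it: A:11>2 B:9>2 C:9>0)
P1→{A,B,C} P2→{Q,R}

Survivors P1:{A,B,C} P2:{Q,R}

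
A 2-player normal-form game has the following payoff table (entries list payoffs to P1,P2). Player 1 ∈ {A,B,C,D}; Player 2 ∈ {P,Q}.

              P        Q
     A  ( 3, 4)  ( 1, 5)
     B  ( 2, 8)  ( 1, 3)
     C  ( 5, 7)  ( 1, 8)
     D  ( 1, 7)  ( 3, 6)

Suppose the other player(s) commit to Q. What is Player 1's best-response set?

BR_1 = {D}

u_1(A vs Q) = 1
u_1(B vs Q) = 1
u_1(C vs Q) = 1
u_1(D vs Q) = 3
max payoff 3 at {D}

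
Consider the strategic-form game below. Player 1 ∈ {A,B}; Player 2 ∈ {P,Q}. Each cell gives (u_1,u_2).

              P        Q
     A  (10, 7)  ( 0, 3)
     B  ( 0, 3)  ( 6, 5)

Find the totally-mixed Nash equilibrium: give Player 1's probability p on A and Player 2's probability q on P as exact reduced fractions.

P1 indiff ⇒ q·10+(1-q)·0 = q·0+(1-q)·6 ⇒ q(10) = (1-q)(6) ⇒ q = 3/8
P2 indiff ⇒ p·7+(1-p)·3 = p·3+(1-p)·5 ⇒ p(4) = (1-p)(2) ⇒ p = 1/3

(p,q) = (1/3, 3/8)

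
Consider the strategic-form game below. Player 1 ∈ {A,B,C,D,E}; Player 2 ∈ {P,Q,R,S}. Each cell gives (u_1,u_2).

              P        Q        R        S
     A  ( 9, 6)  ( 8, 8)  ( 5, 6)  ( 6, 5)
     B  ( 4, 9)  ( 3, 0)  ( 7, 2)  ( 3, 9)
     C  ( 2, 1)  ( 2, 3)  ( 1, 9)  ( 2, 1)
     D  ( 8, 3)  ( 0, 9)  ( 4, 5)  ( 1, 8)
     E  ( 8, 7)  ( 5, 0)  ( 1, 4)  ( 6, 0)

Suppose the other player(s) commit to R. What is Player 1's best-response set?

argmax u_1 = {B}

u_1(A vs R) = 5
u_1(B vs R) = 7
u_1(C vs R) = 1
u_1(D vs R) = 4
u_1(E vs R) = 1
max payoff 7 at {B}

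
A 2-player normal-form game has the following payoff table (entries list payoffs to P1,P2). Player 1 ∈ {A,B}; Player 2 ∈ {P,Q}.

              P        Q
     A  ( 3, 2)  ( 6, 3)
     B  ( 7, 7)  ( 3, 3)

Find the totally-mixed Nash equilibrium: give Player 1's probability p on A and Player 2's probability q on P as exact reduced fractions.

P1 indiff ⇒ q·3+(1-q)·6 = q·7+(1-q)·3 ⇒ q(-4) = (1-q)(-3) ⇒ q = 3/7
P2 indiff ⇒ p·2+(1-p)·7 = p·3+(1-p)·3 ⇒ p(-1) = (1-p)(-4) ⇒ p = 4/5

(p,q) = (4/5, 3/7)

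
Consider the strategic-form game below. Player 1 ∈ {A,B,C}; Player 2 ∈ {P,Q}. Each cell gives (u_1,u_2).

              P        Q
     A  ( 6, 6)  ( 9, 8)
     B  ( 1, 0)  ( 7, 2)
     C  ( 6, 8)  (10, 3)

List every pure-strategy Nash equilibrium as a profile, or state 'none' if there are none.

Nash profiles: (C,P)

(A,P): not NE [P2→Q gives 8>6]
(A,Q): not NE [P1→C gives 10>9]
(B,P): not NE [P1→C gives 6>1; P2→Q gives 2>0]
(B,Q): not NE [P1→C gives 10>7]
(C,P): NE
(C,Q): not NE [P2→P gives 8>3]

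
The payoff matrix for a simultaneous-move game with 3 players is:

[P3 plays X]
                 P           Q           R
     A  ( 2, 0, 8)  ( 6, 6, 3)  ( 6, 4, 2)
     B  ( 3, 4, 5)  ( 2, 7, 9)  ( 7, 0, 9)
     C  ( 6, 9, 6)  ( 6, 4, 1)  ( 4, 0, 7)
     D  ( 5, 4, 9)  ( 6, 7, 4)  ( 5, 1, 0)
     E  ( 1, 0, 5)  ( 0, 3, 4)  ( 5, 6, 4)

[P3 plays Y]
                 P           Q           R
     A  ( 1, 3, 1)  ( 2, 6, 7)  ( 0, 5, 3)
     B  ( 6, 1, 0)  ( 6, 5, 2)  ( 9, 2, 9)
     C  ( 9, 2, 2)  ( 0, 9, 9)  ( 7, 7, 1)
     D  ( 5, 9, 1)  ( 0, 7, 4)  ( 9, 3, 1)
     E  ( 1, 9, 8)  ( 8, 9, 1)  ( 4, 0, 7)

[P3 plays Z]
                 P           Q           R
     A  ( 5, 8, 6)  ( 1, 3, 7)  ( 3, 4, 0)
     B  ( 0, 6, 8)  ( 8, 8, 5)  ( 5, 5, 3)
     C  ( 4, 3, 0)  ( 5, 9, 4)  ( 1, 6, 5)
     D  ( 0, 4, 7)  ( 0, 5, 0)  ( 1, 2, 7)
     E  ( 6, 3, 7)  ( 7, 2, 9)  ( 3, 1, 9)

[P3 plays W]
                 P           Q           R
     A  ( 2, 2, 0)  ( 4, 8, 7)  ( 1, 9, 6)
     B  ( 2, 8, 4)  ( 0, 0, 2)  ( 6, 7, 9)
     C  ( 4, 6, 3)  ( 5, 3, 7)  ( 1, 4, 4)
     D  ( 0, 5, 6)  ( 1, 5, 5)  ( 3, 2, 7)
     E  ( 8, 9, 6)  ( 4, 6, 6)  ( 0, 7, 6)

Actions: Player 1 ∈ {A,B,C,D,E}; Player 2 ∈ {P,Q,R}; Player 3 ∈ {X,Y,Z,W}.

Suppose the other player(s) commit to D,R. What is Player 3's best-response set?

P3 best: {Z,W}

u_3(X vs D,R) = 0
u_3(Y vs D,R) = 1
u_3(Z vs D,R) = 7
u_3(W vs D,R) = 7
max payoff 7 at {Z,W}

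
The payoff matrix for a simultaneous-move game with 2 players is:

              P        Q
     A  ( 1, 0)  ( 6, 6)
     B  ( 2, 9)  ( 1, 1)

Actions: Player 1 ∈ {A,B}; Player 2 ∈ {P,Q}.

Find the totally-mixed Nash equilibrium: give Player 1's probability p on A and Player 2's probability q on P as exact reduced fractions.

P1 mixes 4/7 on A; P2 mixes 5/6 on P

P1 indiff ⇒ q·1+(1-q)·6 = q·2+(1-q)·1 ⇒ q(-1) = (1-q)(-5) ⇒ q = 5/6
P2 indiff ⇒ p·0+(1-p)·9 = p·6+(1-p)·1 ⇒ p(-6) = (1-p)(-8) ⇒ p = 4/7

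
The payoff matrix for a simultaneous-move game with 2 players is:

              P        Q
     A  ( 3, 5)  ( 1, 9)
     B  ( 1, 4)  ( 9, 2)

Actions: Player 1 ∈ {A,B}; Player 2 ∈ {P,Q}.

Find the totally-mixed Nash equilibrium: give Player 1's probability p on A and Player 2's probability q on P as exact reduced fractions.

(p,q) = (1/3, 4/5)

P1 indiff ⇒ q·3+(1-q)·1 = q·1+(1-q)·9 ⇒ q(2) = (1-q)(8) ⇒ q = 4/5
P2 indiff ⇒ p·5+(1-p)·4 = p·9+(1-p)·2 ⇒ p(-4) = (1-p)(-2) ⇒ p = 1/3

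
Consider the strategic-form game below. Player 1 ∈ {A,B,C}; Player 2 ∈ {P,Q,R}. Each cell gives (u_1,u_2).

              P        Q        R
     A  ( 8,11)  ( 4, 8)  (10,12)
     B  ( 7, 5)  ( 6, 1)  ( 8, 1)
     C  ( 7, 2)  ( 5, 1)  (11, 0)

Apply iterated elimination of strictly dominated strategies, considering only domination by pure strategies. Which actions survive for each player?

Remaining: P1:{A,C} P2:{P,R}

P2 drop Q (P beats it: A:11>8 B:5>1 C:2>1)
P1 drop B (A beats it: P:8>7 R:10>8)
P1→{A,C} P2→{P,R}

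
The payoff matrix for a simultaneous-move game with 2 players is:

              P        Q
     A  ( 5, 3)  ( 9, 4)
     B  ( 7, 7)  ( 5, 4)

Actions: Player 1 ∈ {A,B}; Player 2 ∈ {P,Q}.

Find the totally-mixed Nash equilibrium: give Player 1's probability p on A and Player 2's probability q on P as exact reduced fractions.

P1 indiff ⇒ q·5+(1-q)·9 = q·7+(1-q)·5 ⇒ q(-2) = (1-q)(-4) ⇒ q = 2/3
P2 indiff ⇒ p·3+(1-p)·7 = p·4+(1-p)·4 ⇒ p(-1) = (1-p)(-3) ⇒ p = 3/4

p=3/4, q=2/3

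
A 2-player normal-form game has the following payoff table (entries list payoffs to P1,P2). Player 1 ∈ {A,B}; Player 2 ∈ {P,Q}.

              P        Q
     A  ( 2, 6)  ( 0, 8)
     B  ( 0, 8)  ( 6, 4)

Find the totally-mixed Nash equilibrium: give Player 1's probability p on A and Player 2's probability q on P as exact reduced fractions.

P1 mixes 2/3 on A; P2 mixes 3/4 on P

P1 indiff ⇒ q·2+(1-q)·0 = q·0+(1-q)·6 ⇒ q(2) = (1-q)(6) ⇒ q = 3/4
P2 indiff ⇒ p·6+(1-p)·8 = p·8+(1-p)·4 ⇒ p(-2) = (1-p)(-4) ⇒ p = 2/3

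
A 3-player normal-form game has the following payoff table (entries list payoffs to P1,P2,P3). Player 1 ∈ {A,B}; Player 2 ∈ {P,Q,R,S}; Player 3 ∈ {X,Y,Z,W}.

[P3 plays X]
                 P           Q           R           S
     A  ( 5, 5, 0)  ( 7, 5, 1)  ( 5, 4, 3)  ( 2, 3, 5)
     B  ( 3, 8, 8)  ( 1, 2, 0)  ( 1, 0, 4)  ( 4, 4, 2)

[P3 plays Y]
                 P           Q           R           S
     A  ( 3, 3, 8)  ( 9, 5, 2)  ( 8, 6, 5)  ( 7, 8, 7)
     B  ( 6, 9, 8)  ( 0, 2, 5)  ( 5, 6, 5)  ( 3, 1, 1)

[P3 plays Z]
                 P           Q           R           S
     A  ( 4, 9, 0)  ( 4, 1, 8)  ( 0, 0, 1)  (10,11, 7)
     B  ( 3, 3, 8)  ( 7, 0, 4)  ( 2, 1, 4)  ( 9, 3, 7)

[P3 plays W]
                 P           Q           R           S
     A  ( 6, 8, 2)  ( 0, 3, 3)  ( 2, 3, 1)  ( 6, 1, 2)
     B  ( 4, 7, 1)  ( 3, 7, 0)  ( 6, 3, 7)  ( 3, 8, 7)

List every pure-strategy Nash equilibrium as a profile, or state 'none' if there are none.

NE set: (A,S,Y), (A,S,Z), (B,P,Y)

(A,P,X): not NE [P3→Y gives 8>0]
(A,P,Y): not NE [P1→B gives 6>3; P2→S gives 8>3]
(A,P,Z): not NE [P2→S gives 11>9; P3→Y gives 8>0]
(A,P,W): not NE [P3→Y gives 8>2]
(A,Q,X): not NE [P3→Z gives 8>1]
(A,Q,Y): not NE [P2→S gives 8>5; P3→Z gives 8>2]
(A,Q,Z): not NE [P1→B gives 7>4; P2→S gives 11>1]
(A,Q,W): not NE [P1→B gives 3>0; P2→P gives 8>3; P3→Z gives 8>3]
(A,R,X): not NE [P2→Q gives 5>4; P3→Y gives 5>3]
(A,R,Y): not NE [P2→S gives 8>6]
(A,R,Z): not NE [P1→B gives 2>0; P2→S gives 11>0; P3→Y gives 5>1]
(A,R,W): not NE [P1→B gives 6>2; P2→P gives 8>3; P3→Y gives 5>1]
(A,S,X): not NE [P1→B gives 4>2; P2→Q gives 5>3; P3→Z gives 7>5]
(A,S,Y): NE
(A,S,Z): NE
(A,S,W): not NE [P2→P gives 8>1; P3→Z gives 7>2]
(B,P,X): not NE [P1→A gives 5>3]
(B,P,Y): NE
(B,P,Z): not NE [P1→A gives 4>3]
(B,P,W): not NE [P1→A gives 6>4; P2→S gives 8>7; P3→Z gives 8>1]
(B,Q,X): not NE [P1→A gives 7>1; P2→P gives 8>2; P3→Y gives 5>0]
(B,Q,Y): not NE [P1→A gives 9>0; P2→P gives 9>2]
(B,Q,Z): not NE [P2→S gives 3>0; P3→Y gives 5>4]
(B,Q,W): not NE [P2→S gives 8>7; P3→Y gives 5>0]
(B,R,X): not NE [P1→A gives 5>1; P2→P gives 8>0; P3→W gives 7>4]
(B,R,Y): not NE [P1→A gives 8>5; P2→P gives 9>6; P3→W gives 7>5]
(B,R,Z): not NE [P2→S gives 3>1; P3→W gives 7>4]
(B,R,W): not NE [P2→S gives 8>3]
(B,S,X): not NE [P2→P gives 8>4; P3→W gives 7>2]
(B,S,Y): not NE [P1→A gives 7>3; P2→P gives 9>1; P3→W gives 7>1]
(B,S,Z): not NE [P1→A gives 10>9]
(B,S,W): not NE [P1→A gives 6>3]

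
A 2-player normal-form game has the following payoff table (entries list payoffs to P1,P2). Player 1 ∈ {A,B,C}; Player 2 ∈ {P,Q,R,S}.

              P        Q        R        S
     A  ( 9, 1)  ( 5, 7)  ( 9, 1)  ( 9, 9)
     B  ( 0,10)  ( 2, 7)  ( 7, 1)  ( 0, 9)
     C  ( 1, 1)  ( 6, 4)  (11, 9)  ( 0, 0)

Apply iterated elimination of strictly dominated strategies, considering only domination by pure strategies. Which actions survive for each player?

P1 drop B (A beats it: P:9>0 Q:5>2 R:9>7 S:9>0)
P2 drop P (Q beats it: A:7>1 C:4>1)
P1→{A,C} P2→{Q,R,S}

Remaining: P1:{A,C} P2:{Q,R,S}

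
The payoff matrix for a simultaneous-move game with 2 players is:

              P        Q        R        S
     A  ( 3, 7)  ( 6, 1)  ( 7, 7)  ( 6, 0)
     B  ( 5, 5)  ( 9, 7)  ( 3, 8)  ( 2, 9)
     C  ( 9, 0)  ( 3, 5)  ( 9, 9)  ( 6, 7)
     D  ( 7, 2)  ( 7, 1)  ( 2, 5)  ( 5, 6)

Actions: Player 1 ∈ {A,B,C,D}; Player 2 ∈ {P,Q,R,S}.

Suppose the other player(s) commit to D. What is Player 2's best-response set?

u_2(P vs D) = 2
u_2(Q vs D) = 1
u_2(R vs D) = 5
u_2(S vs D) = 6
max payoff 6 at {S}

argmax u_2 = {S}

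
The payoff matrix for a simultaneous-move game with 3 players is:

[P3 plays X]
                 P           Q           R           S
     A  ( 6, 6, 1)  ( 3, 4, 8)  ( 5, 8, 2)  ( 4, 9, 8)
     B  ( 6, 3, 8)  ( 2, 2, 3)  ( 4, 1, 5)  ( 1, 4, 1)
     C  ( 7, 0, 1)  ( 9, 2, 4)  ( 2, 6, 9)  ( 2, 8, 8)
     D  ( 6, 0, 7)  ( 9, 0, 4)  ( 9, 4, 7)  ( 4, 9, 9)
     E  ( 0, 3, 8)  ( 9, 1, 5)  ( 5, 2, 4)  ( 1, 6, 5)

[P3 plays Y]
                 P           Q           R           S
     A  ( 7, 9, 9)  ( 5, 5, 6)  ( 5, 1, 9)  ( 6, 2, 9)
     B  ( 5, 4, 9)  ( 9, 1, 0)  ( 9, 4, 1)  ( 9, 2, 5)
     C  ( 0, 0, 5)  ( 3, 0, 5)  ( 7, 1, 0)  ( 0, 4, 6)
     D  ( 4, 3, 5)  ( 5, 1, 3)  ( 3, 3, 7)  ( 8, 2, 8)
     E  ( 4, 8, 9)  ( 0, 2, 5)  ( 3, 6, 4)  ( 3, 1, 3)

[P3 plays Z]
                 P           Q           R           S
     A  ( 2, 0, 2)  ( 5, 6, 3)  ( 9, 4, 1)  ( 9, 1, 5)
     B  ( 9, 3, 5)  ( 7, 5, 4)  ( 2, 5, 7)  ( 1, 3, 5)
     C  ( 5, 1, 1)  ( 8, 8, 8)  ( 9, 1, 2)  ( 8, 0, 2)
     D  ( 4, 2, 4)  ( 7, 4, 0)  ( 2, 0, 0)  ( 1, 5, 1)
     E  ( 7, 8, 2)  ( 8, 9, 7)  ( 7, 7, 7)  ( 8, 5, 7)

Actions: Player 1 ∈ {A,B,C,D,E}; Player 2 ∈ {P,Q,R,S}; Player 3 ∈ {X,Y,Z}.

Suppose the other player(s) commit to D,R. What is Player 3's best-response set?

BR_3 = {X,Y}

u_3(X vs D,R) = 7
u_3(Y vs D,R) = 7
u_3(Z vs D,R) = 0
max payoff 7 at {X,Y}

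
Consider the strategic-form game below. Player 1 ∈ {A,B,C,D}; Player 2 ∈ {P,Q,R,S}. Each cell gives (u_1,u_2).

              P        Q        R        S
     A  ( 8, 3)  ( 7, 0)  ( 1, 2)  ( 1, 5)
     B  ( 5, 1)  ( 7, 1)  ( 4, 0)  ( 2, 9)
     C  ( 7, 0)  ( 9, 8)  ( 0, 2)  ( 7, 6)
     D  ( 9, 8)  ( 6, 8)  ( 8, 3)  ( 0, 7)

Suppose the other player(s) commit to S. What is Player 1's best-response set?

u_1(A vs S) = 1
u_1(B vs S) = 2
u_1(C vs S) = 7
u_1(D vs S) = 0
max payoff 7 at {C}

BR_1 = {C}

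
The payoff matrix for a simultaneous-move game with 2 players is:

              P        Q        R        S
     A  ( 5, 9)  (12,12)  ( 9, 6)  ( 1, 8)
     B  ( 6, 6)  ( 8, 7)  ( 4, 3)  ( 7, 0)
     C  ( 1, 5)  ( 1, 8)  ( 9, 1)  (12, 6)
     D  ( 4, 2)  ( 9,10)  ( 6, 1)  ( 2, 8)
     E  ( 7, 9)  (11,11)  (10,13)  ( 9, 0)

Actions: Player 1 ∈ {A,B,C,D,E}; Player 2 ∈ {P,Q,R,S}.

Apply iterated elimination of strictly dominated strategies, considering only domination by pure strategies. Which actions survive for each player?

P1 drop B (E beats it: P:7>6 Q:11>8 R:10>4 S:9>7)
P1 drop D (E beats it: P:7>4 Q:11>9 R:10>6 S:9>2)
P2 drop P (Q beats it: A:12>9 C:8>5 E:11>9)
P2 drop S (Q beats it: A:12>8 C:8>6 E:11>0)
P1 drop C (E beats it: Q:11>1 R:10>9)
P1→{A,E} P2→{Q,R}

IESDS → P1:{A,E} P2:{Q,R}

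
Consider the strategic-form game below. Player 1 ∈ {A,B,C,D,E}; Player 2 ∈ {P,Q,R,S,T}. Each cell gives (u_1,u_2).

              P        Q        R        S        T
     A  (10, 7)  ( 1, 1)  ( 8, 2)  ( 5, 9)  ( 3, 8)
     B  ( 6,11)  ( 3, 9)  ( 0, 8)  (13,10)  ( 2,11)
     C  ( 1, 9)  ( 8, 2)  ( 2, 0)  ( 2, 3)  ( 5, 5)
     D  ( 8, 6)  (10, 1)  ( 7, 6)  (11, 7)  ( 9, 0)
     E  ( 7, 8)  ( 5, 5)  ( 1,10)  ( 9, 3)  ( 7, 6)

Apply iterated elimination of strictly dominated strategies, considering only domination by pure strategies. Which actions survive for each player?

P1 drop C (D beats it: P:8>1 Q:10>8 R:7>2 S:11>2 T:9>5)
P1 drop E (D beats it: P:8>7 Q:10>5 R:7>1 S:11>9 T:9>7)
P2 drop Q (P beats it: A:7>1 B:11>9 D:6>1)
P2 drop R (S beats it: A:9>2 B:10>8 D:7>6)
P1→{A,B,D} P2→{P,S,T}

IESDS → P1:{A,B,D} P2:{P,S,T}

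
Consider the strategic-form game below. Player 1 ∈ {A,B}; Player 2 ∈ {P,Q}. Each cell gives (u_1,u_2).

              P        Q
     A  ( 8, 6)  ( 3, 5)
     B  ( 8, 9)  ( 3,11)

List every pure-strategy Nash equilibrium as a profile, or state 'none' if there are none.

(A,P): NE
(A,Q): not NE [P2→P gives 6>5]
(B,P): not NE [P2→Q gives 11>9]
(B,Q): NE

Nash profiles: (A,P), (B,Q)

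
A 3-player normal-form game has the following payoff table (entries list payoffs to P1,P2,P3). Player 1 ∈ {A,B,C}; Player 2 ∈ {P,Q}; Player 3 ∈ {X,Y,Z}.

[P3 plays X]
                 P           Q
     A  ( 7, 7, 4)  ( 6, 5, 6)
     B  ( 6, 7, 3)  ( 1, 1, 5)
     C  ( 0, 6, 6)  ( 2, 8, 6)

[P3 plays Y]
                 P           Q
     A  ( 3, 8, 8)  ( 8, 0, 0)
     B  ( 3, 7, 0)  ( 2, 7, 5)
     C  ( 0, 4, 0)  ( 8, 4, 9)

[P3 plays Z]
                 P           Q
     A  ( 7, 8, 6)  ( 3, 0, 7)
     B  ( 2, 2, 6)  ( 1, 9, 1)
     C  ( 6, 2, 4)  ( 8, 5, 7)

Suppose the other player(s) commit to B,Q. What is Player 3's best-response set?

u_3(X vs B,Q) = 5
u_3(Y vs B,Q) = 5
u_3(Z vs B,Q) = 1
max payoff 5 at {X,Y}

BR_3 = {X,Y}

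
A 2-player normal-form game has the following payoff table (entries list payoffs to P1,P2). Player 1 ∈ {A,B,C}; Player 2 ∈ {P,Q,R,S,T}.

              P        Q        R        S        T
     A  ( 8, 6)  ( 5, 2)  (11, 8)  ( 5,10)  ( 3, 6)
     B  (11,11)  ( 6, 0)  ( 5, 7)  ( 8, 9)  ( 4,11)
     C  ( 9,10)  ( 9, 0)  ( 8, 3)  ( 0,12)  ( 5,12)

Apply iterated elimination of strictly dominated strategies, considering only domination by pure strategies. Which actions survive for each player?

P2 drop Q (P beats it: A:6>2 B:11>0 C:10>0)
P2 drop R (S beats it: A:10>8 B:9>7 C:12>3)
P1 drop A (B beats it: P:11>8 S:8>5 T:4>3)
P1→{B,C} P2→{P,S,T}

Survivors P1:{B,C} P2:{P,S,T}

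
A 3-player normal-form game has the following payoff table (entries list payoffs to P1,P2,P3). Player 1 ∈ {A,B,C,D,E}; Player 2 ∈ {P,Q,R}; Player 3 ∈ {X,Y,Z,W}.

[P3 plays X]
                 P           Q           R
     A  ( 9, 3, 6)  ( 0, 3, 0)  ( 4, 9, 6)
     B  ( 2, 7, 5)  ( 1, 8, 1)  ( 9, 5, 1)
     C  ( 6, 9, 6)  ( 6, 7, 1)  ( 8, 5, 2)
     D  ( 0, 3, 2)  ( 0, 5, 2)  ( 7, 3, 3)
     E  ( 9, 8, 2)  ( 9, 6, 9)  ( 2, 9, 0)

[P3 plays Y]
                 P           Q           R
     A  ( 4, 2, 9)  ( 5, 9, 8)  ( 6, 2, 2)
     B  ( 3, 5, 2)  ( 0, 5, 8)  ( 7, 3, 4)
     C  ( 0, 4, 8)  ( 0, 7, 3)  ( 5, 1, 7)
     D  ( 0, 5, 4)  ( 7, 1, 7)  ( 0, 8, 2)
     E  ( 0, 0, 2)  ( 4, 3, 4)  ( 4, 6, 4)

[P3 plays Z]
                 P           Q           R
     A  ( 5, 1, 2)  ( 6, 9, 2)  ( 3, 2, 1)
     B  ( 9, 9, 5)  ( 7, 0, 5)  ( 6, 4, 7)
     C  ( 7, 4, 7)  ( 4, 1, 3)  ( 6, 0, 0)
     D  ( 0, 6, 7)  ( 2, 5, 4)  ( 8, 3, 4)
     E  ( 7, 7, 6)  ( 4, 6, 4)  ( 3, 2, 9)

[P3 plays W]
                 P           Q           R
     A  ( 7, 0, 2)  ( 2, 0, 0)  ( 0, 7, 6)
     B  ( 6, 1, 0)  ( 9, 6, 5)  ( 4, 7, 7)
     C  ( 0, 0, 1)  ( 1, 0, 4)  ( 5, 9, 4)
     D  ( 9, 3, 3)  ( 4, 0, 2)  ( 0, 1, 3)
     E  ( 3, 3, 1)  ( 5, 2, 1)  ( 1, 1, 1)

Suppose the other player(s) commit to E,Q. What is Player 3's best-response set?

u_3(X vs E,Q) = 9
u_3(Y vs E,Q) = 4
u_3(Z vs E,Q) = 4
u_3(W vs E,Q) = 1
max payoff 9 at {X}

BR_3 = {X}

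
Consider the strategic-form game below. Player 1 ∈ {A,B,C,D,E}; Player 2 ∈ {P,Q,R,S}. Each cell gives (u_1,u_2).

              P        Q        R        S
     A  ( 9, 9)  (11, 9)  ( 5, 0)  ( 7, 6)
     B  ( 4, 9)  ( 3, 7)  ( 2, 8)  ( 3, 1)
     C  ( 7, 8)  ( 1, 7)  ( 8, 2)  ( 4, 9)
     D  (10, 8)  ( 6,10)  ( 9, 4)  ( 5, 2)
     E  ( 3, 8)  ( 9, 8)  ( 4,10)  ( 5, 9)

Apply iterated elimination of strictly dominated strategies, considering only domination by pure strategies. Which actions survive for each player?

Survivors P1:{A,D} P2:{P,Q}

P1 drop B (A beats it: P:9>4 Q:11>3 R:5>2 S:7>3)
P1 drop C (D beats it: P:10>7 Q:6>1 R:9>8 S:5>4)
P1 drop E (A beats it: P:9>3 Q:11>9 R:5>4 S:7>5)
P2 drop R (P beats it: A:9>0 D:8>4)
P2 drop S (P beats it: A:9>6 D:8>2)
P1→{A,D} P2→{P,Q}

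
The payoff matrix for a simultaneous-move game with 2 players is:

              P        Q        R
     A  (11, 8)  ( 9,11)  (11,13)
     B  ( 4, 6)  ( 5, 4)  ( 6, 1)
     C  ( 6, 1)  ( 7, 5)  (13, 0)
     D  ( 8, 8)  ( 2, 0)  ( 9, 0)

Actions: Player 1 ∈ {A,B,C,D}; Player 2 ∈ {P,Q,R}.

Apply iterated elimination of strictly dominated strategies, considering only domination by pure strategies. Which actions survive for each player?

IESDS → P1:{A,C} P2:{Q,R}

P1 drop B (A beats it: P:11>4 Q:9>5 R:11>6)
P1 drop D (A beats it: P:11>8 Q:9>2 R:11>9)
P2 drop P (Q beats it: A:11>8 C:5>1)
P1→{A,C} P2→{Q,R}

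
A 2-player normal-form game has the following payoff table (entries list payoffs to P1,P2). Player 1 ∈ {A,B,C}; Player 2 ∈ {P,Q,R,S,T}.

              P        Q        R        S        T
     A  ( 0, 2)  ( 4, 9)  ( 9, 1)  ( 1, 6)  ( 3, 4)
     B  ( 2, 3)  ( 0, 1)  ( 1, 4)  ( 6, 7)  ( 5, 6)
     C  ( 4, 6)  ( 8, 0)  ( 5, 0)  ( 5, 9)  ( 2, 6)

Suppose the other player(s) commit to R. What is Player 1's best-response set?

argmax u_1 = {A}

u_1(A vs R) = 9
u_1(B vs R) = 1
u_1(C vs R) = 5
max payoff 9 at {A}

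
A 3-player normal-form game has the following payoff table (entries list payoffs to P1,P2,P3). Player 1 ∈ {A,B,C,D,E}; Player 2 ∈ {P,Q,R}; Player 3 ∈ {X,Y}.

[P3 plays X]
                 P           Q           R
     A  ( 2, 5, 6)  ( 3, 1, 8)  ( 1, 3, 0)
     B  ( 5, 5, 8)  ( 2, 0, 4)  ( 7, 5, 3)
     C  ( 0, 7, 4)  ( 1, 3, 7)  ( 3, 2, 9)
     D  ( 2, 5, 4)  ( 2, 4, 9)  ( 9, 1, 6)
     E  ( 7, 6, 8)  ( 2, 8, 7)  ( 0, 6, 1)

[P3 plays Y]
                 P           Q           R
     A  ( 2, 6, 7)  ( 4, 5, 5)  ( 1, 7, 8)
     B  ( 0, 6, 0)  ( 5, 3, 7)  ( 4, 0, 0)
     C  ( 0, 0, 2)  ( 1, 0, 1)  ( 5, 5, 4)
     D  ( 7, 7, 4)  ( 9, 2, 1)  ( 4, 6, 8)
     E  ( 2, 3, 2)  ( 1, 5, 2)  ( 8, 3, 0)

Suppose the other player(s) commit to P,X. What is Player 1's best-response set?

u_1(A vs P,X) = 2
u_1(B vs P,X) = 5
u_1(C vs P,X) = 0
u_1(D vs P,X) = 2
u_1(E vs P,X) = 7
max payoff 7 at {E}

argmax u_1 = {E}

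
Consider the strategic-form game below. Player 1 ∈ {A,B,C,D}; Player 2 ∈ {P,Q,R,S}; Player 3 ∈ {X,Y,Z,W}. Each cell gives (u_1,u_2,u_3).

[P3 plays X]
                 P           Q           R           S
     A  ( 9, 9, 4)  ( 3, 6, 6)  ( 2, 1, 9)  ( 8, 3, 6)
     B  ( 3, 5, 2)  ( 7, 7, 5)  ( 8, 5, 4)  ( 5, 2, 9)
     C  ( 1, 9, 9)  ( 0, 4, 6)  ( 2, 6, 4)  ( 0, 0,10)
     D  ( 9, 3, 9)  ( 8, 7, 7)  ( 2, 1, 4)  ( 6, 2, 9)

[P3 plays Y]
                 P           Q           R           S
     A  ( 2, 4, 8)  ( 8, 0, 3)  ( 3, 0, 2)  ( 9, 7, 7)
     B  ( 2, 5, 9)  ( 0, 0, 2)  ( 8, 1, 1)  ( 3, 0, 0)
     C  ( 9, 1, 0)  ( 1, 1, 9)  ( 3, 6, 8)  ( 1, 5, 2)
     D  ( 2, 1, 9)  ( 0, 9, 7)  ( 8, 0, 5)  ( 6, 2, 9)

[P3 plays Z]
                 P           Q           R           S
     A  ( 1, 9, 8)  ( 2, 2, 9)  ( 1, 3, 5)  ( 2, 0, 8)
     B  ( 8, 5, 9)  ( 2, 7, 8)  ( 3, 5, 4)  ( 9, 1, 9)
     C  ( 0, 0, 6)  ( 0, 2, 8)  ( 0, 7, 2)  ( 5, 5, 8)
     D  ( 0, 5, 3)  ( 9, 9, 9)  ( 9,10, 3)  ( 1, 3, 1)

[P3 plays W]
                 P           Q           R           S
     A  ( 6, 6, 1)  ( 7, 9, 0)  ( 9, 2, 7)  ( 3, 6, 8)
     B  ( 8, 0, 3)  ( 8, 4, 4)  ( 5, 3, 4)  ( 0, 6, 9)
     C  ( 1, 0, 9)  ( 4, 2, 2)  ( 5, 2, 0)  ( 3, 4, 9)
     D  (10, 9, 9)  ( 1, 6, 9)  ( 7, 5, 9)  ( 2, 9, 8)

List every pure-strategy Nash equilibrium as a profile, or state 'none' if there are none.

(A,P,X): not NE [P3→Z gives 8>4]
(A,P,Y): not NE [P1→C gives 9>2; P2→S gives 7>4]
(A,P,Z): not NE [P1→B gives 8>1]
(A,P,W): not NE [P1→D gives 10>6; P2→Q gives 9>6; P3→Z gives 8>1]
(A,Q,X): not NE [P1→D gives 8>3; P2→P gives 9>6; P3→Z gives 9>6]
(A,Q,Y): not NE [P2→S gives 7>0; P3→Z gives 9>3]
(A,Q,Z): not NE [P1→D gives 9>2; P2→P gives 9>2]
(A,Q,W): not NE [P1→B gives 8>7; P3→Z gives 9>0]
(A,R,X): not NE [P1→B gives 8>2; P2→P gives 9>1]
(A,R,Y): not NE [P1→D gives 8>3; P2→S gives 7>0; P3→X gives 9>2]
(A,R,Z): not NE [P1→D gives 9>1; P2→P gives 9>3; P3→X gives 9>5]
(A,R,W): not NE [P2→Q gives 9>2; P3→X gives 9>7]
(A,S,X): not NE [P2→P gives 9>3; P3→W gives 8>6]
(A,S,Y): not NE [P3→W gives 8>7]
(A,S,Z): not NE [P1→B gives 9>2; P2→P gives 9>0]
(A,S,W): not NE [P2→Q gives 9>6]
(B,P,X): not NE [P1→D gives 9>3; P2→Q gives 7>5; P3→Z gives 9>2]
(B,P,Y): not NE [P1→C gives 9>2]
(B,P,Z): not NE [P2→Q gives 7>5]
(B,P,W): not NE [P1→D gives 10>8; P2→S gives 6>0; P3→Z gives 9>3]
(B,Q,X): not NE [P1→D gives 8>7; P3→Z gives 8>5]
(B,Q,Y): not NE [P1→A gives 8>0; P2→P gives 5>0; P3→Z gives 8>2]
(B,Q,Z): not NE [P1→D gives 9>2]
(B,Q,W): not NE [P2→S gives 6>4; P3→Z gives 8>4]
(B,R,X): not NE [P2→Q gives 7>5]
(B,R,Y): not NE [P2→P gives 5>1; P3→W gives 4>1]
(B,R,Z): not NE [P1→D gives 9>3; P2→Q gives 7>5]
(B,R,W): not NE [P1→A gives 9>5; P2→S gives 6>3]
(B,S,X): not NE [P1→A gives 8>5; P2→Q gives 7>2]
(B,S,Y): not NE [P1→A gives 9>3; P2→P gives 5>0; P3→W gives 9>0]
(B,S,Z): not NE [P2→Q gives 7>1]
(B,S,W): not NE [P1→C gives 3>0]
(C,P,X): not NE [P1→D gives 9>1]
(C,P,Y): not NE [P2→R gives 6>1; P3→W gives 9>0]
(C,P,Z): not NE [P1→B gives 8>0; P2→R gives 7>0; P3→W gives 9>6]
(C,P,W): not NE [P1→D gives 10>1; P2→S gives 4>0]
(C,Q,X): not NE [P1→D gives 8>0; P2→P gives 9>4; P3→Y gives 9>6]
(C,Q,Y): not NE [P1→A gives 8>1; P2→R gives 6>1]
(C,Q,Z): not NE [P1→D gives 9>0; P2→R gives 7>2; P3→Y gives 9>8]
(C,Q,W): not NE [P1→B gives 8>4; P2→S gives 4>2; P3→Y gives 9>2]
(C,R,X): not NE [P1→B gives 8>2; P2→P gives 9>6; P3→Y gives 8>4]
(C,R,Y): not NE [P1→D gives 8>3]
(C,R,Z): not NE [P1→D gives 9>0; P3→Y gives 8>2]
(C,R,W): not NE [P1→A gives 9>5; P2→S gives 4>2; P3→Y gives 8>0]
(C,S,X): not NE [P1→A gives 8>0; P2→P gives 9>0]
(C,S,Y): not NE [P1→A gives 9>1; P2→R gives 6>5; P3→X gives 10>2]
(C,S,Z): not NE [P1→B gives 9>5; P2→R gives 7>5; P3→X gives 10>8]
(C,S,W): not NE [P3→X gives 10>9]
(D,P,X): not NE [P2→Q gives 7>3]
(D,P,Y): not NE [P1→C gives 9>2; P2→Q gives 9>1]
(D,P,Z): not NE [P1→B gives 8>0; P2→R gives 10>5; P3→W gives 9>3]
(D,P,W): NE
(D,Q,X): not NE [P3→W gives 9>7]
(D,Q,Y): not NE [P1→A gives 8>0; P3→W gives 9>7]
(D,Q,Z): not NE [P2→R gives 10>9]
(D,Q,W): not NE [P1→B gives 8>1; P2→S gives 9>6]
(D,R,X): not NE [P1→B gives 8>2; P2→Q gives 7>1; P3→W gives 9>4]
(D,R,Y): not NE [P2→Q gives 9>0; P3→W gives 9>5]
(D,R,Z): not NE [P3→W gives 9>3]
(D,R,W): not NE [P1→A gives 9>7; P2→S gives 9>5]
(D,S,X): not NE [P1→A gives 8>6; P2→Q gives 7>2]
(D,S,Y): not NE [P1→A gives 9>6; P2→Q gives 9>2]
(D,S,Z): not NE [P1→B gives 9>1; P2→R gives 10>3; P3→Y gives 9>1]
(D,S,W): not NE [P1→C gives 3>2; P3→Y gives 9>8]

Nash profiles: (D,P,W)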